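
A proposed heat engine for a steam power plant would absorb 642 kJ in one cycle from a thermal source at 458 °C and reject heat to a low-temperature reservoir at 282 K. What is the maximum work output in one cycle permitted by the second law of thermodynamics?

W_max ≈ 394.4 kJ

T_H = 458 °C → 458 + 273.15 = 731.15 K.
The upper bound on efficiency is η_max = 1 − T_C/T_H = 1 − 282.00/731.15 = 0.6143.
W_max = η_max · Q_H = 0.6143 × 642 = 394.4 kJ.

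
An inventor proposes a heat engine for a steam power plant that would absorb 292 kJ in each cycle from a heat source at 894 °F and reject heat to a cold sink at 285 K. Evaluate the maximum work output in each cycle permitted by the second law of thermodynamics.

T_H = 894 °F → (894 − 32) × 5/9 = 478.89 °C = 752.04 K.
By the Carnot theorem, η_max = 1 − T_C/T_H = 1 − 285.00/752.04 = 0.6210.
W_max = η_max · Q_H = 0.6210 × 292 = 181.3 kJ.

W_max ≈ 181.3 kJ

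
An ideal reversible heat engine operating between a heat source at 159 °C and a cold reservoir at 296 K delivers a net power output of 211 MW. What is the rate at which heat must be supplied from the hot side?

T_H = 159 °C → 159 + 273.15 = 432.15 K.
The Carnot efficiency is η = 1 − T_C/T_H = 1 − 296.00/432.15 = 0.3151.
Q_H = W/η = 211/0.3151 = 670 MW.

Q̇_H ≈ 670 MW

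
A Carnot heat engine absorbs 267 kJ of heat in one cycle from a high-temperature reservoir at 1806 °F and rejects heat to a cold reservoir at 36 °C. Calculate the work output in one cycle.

W ≈ 201 kJ

T_H = 1806 °F → (1806 − 32) × 5/9 = 985.56 °C = 1258.71 K.
T_C = 36 °C → 36 + 273.15 = 309.15 K.
Since the cycle is reversible, η = 1 − T_C/T_H = 1 − 309.15/1258.71 = 0.7544.
W = η·Q_H = 0.7544 × 267 = 201 kJ.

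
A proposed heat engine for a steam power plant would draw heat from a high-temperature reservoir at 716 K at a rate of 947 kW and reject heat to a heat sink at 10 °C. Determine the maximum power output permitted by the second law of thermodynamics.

T_C = 10 °C → 10 + 273.15 = 283.15 K.
The second-law ceiling is the Carnot efficiency, η_max = 1 − T_C/T_H = 1 − 283.15/716.00 = 0.6045.
W_max = η_max · Q_H = 0.6045 × 947 = 572 kW.

Ẇ_max ≈ 572 kW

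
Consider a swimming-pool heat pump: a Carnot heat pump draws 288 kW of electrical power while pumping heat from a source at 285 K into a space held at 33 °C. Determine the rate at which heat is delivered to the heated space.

T_H = 33 °C → 33 + 273.15 = 306.15 K.
The Carnot heat-pump COP is COP_HP = T_H/(T_H − T_C) = 306.15/21.15 = 14.4752.
Q_H = COP_HP · W = 14.4752 × 288 = 4170 kW.

Q̇_H ≈ 4170 kW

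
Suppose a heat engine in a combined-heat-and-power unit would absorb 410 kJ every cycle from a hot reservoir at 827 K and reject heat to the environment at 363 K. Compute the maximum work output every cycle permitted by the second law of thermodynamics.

By the Carnot theorem, η_max = 1 − T_C/T_H = 1 − 363.00/827.00 = 0.5611.
W_max = η_max · Q_H = 0.5611 × 410 = 230 kJ.

W_max ≈ 230 kJ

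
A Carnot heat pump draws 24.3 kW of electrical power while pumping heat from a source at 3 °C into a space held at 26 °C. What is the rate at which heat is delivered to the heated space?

T_H = 26 °C → 26 + 273.15 = 299.15 K.
T_C = 3 °C → 3 + 273.15 = 276.15 K.
COP_HP = T_H/(T_H − T_C) = 299.15/23.00 = 13.0065.
Q_H = COP_HP · W = 13.0065 × 24.3 = 316 kW.

Q̇_H ≈ 316 kW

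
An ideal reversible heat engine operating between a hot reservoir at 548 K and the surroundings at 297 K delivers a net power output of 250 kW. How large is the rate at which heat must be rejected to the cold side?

Q̇_C ≈ 295.8 kW

Carnot efficiency: η = 1 − T_C/T_H = 1 − 297.00/548.00 = 0.4580.
Since Q_C/Q_H = T_C/T_H and Q_H = W/η, Q_C = W·T_C/(T_H − T_C) = 250 × 297.00/251.00 = 295.8 kW.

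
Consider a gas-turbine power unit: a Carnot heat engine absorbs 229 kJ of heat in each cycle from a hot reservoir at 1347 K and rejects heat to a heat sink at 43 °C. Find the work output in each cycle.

T_C = 43 °C → 43 + 273.15 = 316.15 K.
Since the cycle is reversible, η = 1 − T_C/T_H = 1 − 316.15/1347.00 = 0.7653.
W = η·Q_H = 0.7653 × 229 = 175 kJ.

W ≈ 175 kJ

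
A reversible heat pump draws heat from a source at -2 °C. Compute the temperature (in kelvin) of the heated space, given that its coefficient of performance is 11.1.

T_H ≈ 298.0 K

T_C = -2 °C → -2 + 273.15 = 271.15 K.
COP_HP = T_H/(T_H − T_C) ⇒ T_H = T_C·COP_HP/(COP_HP − 1) = 271.15 × 11.1/(11.1 − 1) = 298.0 K.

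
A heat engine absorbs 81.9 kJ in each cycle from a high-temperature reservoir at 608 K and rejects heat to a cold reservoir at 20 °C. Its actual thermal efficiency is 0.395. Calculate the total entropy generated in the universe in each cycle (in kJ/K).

T_C = 20 °C → 20 + 273.15 = 293.15 K.
W = η·Q_H = 0.395 × 81.9 = 32.35 kJ, so Q_C = Q_H − W = 49.55 kJ.
The hot reservoir loses entropy Q_H/T_H = 81.9/608.00 = 0.1347 kJ/K; the cold reservoir gains Q_C/T_C = 49.55/293.15 = 0.1690 kJ/K.
ΔS_univ = −Q_H/T_H + Q_C/T_C = 0.03432 kJ/K (> 0, since η = 0.395 < η_Carnot = 0.518).

ΔS_univ ≈ 0.03432 kJ/K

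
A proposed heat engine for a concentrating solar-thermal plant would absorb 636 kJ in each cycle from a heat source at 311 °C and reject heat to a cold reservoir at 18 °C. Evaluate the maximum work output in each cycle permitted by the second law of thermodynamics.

W_max ≈ 319 kJ

T_H = 311 °C → 311 + 273.15 = 584.15 K.
T_C = 18 °C → 18 + 273.15 = 291.15 K.
The second-law ceiling is the Carnot efficiency, η_max = 1 − T_C/T_H = 1 − 291.15/584.15 = 0.5016.
W_max = η_max · Q_H = 0.5016 × 636 = 319 kJ.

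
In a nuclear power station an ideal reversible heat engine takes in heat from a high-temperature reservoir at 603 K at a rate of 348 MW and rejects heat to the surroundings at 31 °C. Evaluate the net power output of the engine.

Ẇ ≈ 172.5 MW

T_C = 31 °C → 31 + 273.15 = 304.15 K.
Carnot efficiency: η = 1 − T_C/T_H = 1 − 304.15/603.00 = 0.4956.
W = η·Q_H = 0.4956 × 348 = 172.5 MW.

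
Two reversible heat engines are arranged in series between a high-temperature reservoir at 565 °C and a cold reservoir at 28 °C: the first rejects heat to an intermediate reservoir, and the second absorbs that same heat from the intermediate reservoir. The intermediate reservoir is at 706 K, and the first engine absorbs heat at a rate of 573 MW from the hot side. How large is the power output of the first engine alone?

Ẇ₁ ≈ 90.3 MW

T_H = 565 °C → 565 + 273.15 = 838.15 K.
T_C = 28 °C → 28 + 273.15 = 301.15 K.
First-stage efficiency η₁ = 1 − T_m/T_H = 1 − 706.00/838.15 = 0.1577.
W₁ = η₁·Q_H = 0.1577 × 573 = 90.3 MW.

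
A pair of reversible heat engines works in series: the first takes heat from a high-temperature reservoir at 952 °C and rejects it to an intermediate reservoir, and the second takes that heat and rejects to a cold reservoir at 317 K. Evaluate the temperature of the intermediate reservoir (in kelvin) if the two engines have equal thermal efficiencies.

T_m ≈ 623 K

T_H = 952 °C → 952 + 273.15 = 1225.15 K.
Equal efficiencies require 1 − T_m/T_H = 1 − T_C/T_m, i.e. T_m/T_H = T_C/T_m, so T_m = √(T_H·T_C) = √(1225.15 × 317.00) = 623 K.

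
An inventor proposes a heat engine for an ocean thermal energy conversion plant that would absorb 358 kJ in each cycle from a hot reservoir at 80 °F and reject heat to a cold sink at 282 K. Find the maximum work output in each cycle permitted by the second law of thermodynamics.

T_H = 80 °F → (80 − 32) × 5/9 = 26.67 °C = 299.82 K.
By the Carnot theorem, η_max = 1 − T_C/T_H = 1 − 282.00/299.82 = 0.0594.
W_max = η_max · Q_H = 0.0594 × 358 = 21.3 kJ.

W_max ≈ 21.3 kJ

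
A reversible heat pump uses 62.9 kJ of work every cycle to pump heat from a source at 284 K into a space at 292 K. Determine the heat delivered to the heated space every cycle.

Q_H ≈ 2300 kJ

The Carnot heat-pump COP is COP_HP = T_H/(T_H − T_C) = 292.00/8.00 = 36.5000.
Q_H = COP_HP · W = 36.5000 × 62.9 = 2300 kJ.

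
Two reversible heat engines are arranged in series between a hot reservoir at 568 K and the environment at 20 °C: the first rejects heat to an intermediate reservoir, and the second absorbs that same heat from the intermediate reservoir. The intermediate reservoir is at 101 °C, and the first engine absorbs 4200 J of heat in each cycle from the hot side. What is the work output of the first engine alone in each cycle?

T_C = 20 °C → 20 + 273.15 = 293.15 K.
T_m = 101 °C → 101 + 273.15 = 374.15 K.
First-stage efficiency η₁ = 1 − T_m/T_H = 1 − 374.15/568.00 = 0.3413.
W₁ = η₁·Q_H = 0.3413 × 4200 = 1430 J.

W₁ ≈ 1430 J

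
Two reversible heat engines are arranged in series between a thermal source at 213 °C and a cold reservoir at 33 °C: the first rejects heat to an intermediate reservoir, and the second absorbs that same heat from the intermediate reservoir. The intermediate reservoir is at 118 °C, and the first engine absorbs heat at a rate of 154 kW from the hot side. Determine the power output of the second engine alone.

Ẇ₂ ≈ 26.9 kW

T_H = 213 °C → 213 + 273.15 = 486.15 K.
T_C = 33 °C → 33 + 273.15 = 306.15 K.
T_m = 118 °C → 118 + 273.15 = 391.15 K.
Heat entering the second stage: Q_m = Q_H·(T_m/T_H) = 154 × 391.15/486.15 = 124 kW.
Second-stage efficiency η₂ = 1 − T_C/T_m = 1 − 306.15/391.15 = 0.2173, so W₂ = η₂·Q_m = 26.9 kW.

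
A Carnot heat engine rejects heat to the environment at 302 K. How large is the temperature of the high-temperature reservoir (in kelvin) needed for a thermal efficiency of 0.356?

From η = 1 − T_C/T_H, solving for T_H gives T_H = T_C/(1 − η) = 302.00/(1 − 0.356) = 468.9 K.

T_H ≈ 468.9 K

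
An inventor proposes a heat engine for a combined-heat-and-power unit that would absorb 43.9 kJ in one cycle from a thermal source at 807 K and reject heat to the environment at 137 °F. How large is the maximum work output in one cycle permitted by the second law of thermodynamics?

T_C = 137 °F → (137 − 32) × 5/9 = 58.33 °C = 331.48 K.
The upper bound on efficiency is η_max = 1 − T_C/T_H = 1 − 331.48/807.00 = 0.5892.
W_max = η_max · Q_H = 0.5892 × 43.9 = 25.87 kJ.

W_max ≈ 25.87 kJ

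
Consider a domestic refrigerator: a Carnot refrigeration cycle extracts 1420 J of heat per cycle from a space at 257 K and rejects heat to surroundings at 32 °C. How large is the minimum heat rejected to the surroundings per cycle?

T_H = 32 °C → 32 + 273.15 = 305.15 K.
For a reversible cycle Q_H/Q_C = T_H/T_C, so Q_H = Q_C·T_H/T_C = 1420 × 305.15/257.00 = 1690 J.

Q_H ≈ 1690 J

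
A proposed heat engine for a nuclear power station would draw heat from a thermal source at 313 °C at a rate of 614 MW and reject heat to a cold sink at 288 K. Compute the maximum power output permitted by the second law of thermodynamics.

Ẇ_max ≈ 312 MW

T_H = 313 °C → 313 + 273.15 = 586.15 K.
The upper bound on efficiency is η_max = 1 − T_C/T_H = 1 − 288.00/586.15 = 0.5087.
W_max = η_max · Q_H = 0.5087 × 614 = 312 MW.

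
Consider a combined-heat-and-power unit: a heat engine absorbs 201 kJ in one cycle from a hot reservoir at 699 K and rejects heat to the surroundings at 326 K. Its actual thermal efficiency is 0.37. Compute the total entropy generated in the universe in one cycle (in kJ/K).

W = η·Q_H = 0.37 × 201 = 74.37 kJ, so Q_C = Q_H − W = 126.6 kJ.
Reservoir entropy changes: ΔS_H = −Q_H/T_H = −201/699.00 = -0.2876 kJ/K and ΔS_C = +Q_C/T_C = 126.6/326.00 = 0.3884 kJ/K.
ΔS_univ = −Q_H/T_H + Q_C/T_C = 0.1009 kJ/K (> 0, since η = 0.37 < η_Carnot = 0.534).

ΔS_univ ≈ 0.1009 kJ/K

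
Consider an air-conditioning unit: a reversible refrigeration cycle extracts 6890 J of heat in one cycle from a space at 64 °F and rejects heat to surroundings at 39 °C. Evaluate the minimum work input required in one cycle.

T_H = 39 °C → 39 + 273.15 = 312.15 K.
T_C = 64 °F → (64 − 32) × 5/9 = 17.78 °C = 290.93 K.
Carnot COP: COP_R = T_C/(T_H − T_C) = 290.93/21.22 = 13.7086.
W = Q_C/COP_R = 6890/13.7086 = 503 J.

W_in ≈ 503 J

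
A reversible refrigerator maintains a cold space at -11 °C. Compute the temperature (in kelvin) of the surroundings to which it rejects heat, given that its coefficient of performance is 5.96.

T_C = -11 °C → -11 + 273.15 = 262.15 K.
COP_R = T_C/(T_H − T_C) ⇒ T_H = T_C·(1 + 1/COP_R) = 262.15 × (1 + 1/5.96) = 306 K.

T_H ≈ 306 K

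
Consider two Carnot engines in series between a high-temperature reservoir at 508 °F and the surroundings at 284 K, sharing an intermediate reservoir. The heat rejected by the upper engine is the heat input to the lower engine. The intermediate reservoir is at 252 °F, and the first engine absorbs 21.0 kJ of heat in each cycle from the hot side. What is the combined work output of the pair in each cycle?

W_total ≈ 9.91 kJ

T_H = 508 °F → (508 − 32) × 5/9 = 264.44 °C = 537.59 K.
Two reversible stages in series are equivalent to a single Carnot engine between T_H and T_C, so η_total = 1 − T_C/T_H = 1 − 284.00/537.59 = 0.4717.
W_total = η_total · Q_H = 0.4717 × 21.0 = 9.91 kJ.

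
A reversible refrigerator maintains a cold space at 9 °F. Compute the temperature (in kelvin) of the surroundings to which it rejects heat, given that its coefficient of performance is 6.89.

T_H ≈ 298.2 K

T_C = 9 °F → (9 − 32) × 5/9 = -12.78 °C = 260.37 K.
COP_R = T_C/(T_H − T_C) ⇒ T_H = T_C·(1 + 1/COP_R) = 260.37 × (1 + 1/6.89) = 298.2 K.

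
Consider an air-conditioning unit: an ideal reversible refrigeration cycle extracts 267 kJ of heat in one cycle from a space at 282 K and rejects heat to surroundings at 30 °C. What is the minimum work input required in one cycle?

T_H = 30 °C → 30 + 273.15 = 303.15 K.
The reversible coefficient of performance is COP_R = T_C/(T_H − T_C) = 282.00/21.15 = 13.3333.
W = Q_C/COP_R = 267/13.3333 = 20.0 kJ.

W_in ≈ 20.0 kJ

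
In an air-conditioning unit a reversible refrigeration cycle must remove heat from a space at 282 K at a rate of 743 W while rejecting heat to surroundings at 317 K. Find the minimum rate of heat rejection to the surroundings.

Q̇_H ≈ 835 W

For a reversible cycle Q_H/Q_C = T_H/T_C, so Q_H = Q_C·T_H/T_C = 743 × 317.00/282.00 = 835 W.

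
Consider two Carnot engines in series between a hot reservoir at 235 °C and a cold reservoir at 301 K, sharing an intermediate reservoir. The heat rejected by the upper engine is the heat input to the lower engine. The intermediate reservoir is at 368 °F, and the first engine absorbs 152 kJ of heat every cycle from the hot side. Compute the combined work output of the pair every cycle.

T_H = 235 °C → 235 + 273.15 = 508.15 K.
Two reversible stages in series are equivalent to a single Carnot engine between T_H and T_C, so η_total = 1 − T_C/T_H = 1 − 301.00/508.15 = 0.4077.
W_total = η_total · Q_H = 0.4077 × 152 = 62.0 kJ.

W_total ≈ 62.0 kJ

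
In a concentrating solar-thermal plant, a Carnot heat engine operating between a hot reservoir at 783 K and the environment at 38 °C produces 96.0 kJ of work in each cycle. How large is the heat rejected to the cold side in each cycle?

T_C = 38 °C → 38 + 273.15 = 311.15 K.
Since the cycle is reversible, η = 1 − T_C/T_H = 1 − 311.15/783.00 = 0.6026.
Since Q_C/Q_H = T_C/T_H and Q_H = W/η, Q_C = W·T_C/(T_H − T_C) = 96.0 × 311.15/471.85 = 63.30 kJ.

Q_C ≈ 63.30 kJ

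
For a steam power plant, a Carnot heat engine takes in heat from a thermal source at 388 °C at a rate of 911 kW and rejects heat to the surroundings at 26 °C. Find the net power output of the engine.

Ẇ ≈ 499 kW

T_H = 388 °C → 388 + 273.15 = 661.15 K.
T_C = 26 °C → 26 + 273.15 = 299.15 K.
The Carnot efficiency is η = 1 − T_C/T_H = 1 − 299.15/661.15 = 0.5475.
W = η·Q_H = 0.5475 × 911 = 499 kW.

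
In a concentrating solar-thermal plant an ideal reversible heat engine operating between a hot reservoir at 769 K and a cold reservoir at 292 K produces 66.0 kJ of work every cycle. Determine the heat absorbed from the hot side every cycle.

Carnot efficiency: η = 1 − T_C/T_H = 1 − 292.00/769.00 = 0.6203.
Q_H = W/η = 66.0/0.6203 = 106 kJ.

Q_H ≈ 106 kJ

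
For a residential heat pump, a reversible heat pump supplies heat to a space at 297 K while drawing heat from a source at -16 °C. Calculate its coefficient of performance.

T_C = -16 °C → -16 + 273.15 = 257.15 K.
The Carnot heat-pump COP is COP_HP = T_H/(T_H − T_C) = 297.00/(297.00 − 257.15) = 7.453.

COP_HP ≈ 7.453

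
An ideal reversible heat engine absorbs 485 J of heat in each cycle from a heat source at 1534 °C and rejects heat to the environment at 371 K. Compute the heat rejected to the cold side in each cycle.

T_H = 1534 °C → 1534 + 273.15 = 1807.15 K.
The Carnot efficiency is η = 1 − T_C/T_H = 1 − 371.00/1807.15 = 0.7947.
For a reversible cycle Q_C/Q_H = T_C/T_H, so Q_C = 485 × 371.00/1807.15 = 99.57 J.

Q_C ≈ 99.57 J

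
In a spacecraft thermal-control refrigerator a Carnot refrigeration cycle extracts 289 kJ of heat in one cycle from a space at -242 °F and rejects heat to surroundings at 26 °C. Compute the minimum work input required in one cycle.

W_in ≈ 426 kJ

T_H = 26 °C → 26 + 273.15 = 299.15 K.
T_C = -242 °F → (-242 − 32) × 5/9 = -152.22 °C = 120.93 K.
COP_R = T_C/(T_H − T_C) = 120.93/178.22 = 0.6785.
W = Q_C/COP_R = 289/0.6785 = 426 kJ.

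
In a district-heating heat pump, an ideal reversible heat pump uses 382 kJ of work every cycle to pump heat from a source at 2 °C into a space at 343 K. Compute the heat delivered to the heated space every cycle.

T_C = 2 °C → 2 + 273.15 = 275.15 K.
The Carnot heat-pump COP is COP_HP = T_H/(T_H − T_C) = 343.00/67.85 = 5.0553.
Q_H = COP_HP · W = 5.0553 × 382 = 1931 kJ.

Q_H ≈ 1931 kJ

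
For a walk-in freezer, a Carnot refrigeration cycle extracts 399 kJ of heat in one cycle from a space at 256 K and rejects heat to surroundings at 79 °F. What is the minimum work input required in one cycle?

W_in ≈ 67.43 kJ

T_H = 79 °F → (79 − 32) × 5/9 = 26.11 °C = 299.26 K.
The reversible coefficient of performance is COP_R = T_C/(T_H − T_C) = 256.00/43.26 = 5.9176.
W = Q_C/COP_R = 399/5.9176 = 67.43 kJ.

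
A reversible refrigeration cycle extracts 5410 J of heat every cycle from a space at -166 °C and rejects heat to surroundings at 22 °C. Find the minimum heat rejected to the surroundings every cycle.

Q_H ≈ 14900 J

T_H = 22 °C → 22 + 273.15 = 295.15 K.
T_C = -166 °C → -166 + 273.15 = 107.15 K.
For a reversible cycle Q_H/Q_C = T_H/T_C, so Q_H = Q_C·T_H/T_C = 5410 × 295.15/107.15 = 14900 J.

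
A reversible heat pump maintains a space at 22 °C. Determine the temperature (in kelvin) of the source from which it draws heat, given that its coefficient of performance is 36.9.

T_H = 22 °C → 22 + 273.15 = 295.15 K.
COP_HP = T_H/(T_H − T_C) ⇒ T_C = T_H·(COP_HP − 1)/COP_HP = 295.15 × (36.9 − 1)/36.9 = 287 K.

T_C ≈ 287 K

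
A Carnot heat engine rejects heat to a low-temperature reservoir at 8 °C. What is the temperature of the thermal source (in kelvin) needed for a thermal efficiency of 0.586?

T_H ≈ 679.1 K

T_C = 8 °C → 8 + 273.15 = 281.15 K.
From η = 1 − T_C/T_H, solving for T_H gives T_H = T_C/(1 − η) = 281.15/(1 − 0.586) = 679.1 K.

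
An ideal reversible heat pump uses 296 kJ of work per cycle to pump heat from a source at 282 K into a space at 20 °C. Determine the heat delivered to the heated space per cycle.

Q_H ≈ 7780 kJ

T_H = 20 °C → 20 + 273.15 = 293.15 K.
Reversible heating COP: COP_HP = T_H/(T_H − T_C) = 293.15/11.15 = 26.2915.
Q_H = COP_HP · W = 26.2915 × 296 = 7780 kJ.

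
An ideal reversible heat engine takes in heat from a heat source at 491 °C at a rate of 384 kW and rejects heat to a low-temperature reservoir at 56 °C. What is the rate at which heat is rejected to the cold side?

Q̇_C ≈ 165 kW

T_H = 491 °C → 491 + 273.15 = 764.15 K.
T_C = 56 °C → 56 + 273.15 = 329.15 K.
η_rev = 1 − T_C/T_H = 1 − 329.15/764.15 = 0.5693.
For a reversible cycle Q_C/Q_H = T_C/T_H, so Q_C = 384 × 329.15/764.15 = 165 kW.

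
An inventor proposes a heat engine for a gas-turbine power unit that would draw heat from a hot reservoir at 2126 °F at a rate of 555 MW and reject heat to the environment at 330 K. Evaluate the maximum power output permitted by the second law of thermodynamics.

T_H = 2126 °F → (2126 − 32) × 5/9 = 1163.33 °C = 1436.48 K.
By the Carnot theorem, η_max = 1 − T_C/T_H = 1 − 330.00/1436.48 = 0.7703.
W_max = η_max · Q_H = 0.7703 × 555 = 427.5 MW.

Ẇ_max ≈ 427.5 MW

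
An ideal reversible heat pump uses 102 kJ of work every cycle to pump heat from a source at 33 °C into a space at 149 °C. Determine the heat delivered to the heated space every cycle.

T_H = 149 °C → 149 + 273.15 = 422.15 K.
T_C = 33 °C → 33 + 273.15 = 306.15 K.
Reversible heating COP: COP_HP = T_H/(T_H − T_C) = 422.15/116.00 = 3.6392.
Q_H = COP_HP · W = 3.6392 × 102 = 371 kJ.

Q_H ≈ 371 kJ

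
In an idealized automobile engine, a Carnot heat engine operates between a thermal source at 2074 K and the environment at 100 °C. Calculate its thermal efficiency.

T_C = 100 °C → 100 + 273.15 = 373.15 K.
η_rev = 1 − T_C/T_H = 1 − 373.15/2074.00 = 0.820.

η ≈ 0.820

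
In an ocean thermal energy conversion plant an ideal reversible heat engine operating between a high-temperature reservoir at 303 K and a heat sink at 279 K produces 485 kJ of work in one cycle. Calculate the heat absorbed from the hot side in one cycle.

Q_H ≈ 6120 kJ

The Carnot efficiency is η = 1 − T_C/T_H = 1 − 279.00/303.00 = 0.0792.
Q_H = W/η = 485/0.0792 = 6120 kJ.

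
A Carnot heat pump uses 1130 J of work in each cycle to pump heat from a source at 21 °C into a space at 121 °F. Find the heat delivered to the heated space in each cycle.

Q_H ≈ 12800 J

T_H = 121 °F → (121 − 32) × 5/9 = 49.44 °C = 322.59 K.
T_C = 21 °C → 21 + 273.15 = 294.15 K.
For a reversible heat pump, COP_HP = T_H/(T_H − T_C) = 322.59/28.44 = 11.3412.
Q_H = COP_HP · W = 11.3412 × 1130 = 12800 J.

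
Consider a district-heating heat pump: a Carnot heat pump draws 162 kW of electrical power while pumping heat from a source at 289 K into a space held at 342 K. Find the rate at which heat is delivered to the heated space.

The Carnot heat-pump COP is COP_HP = T_H/(T_H − T_C) = 342.00/53.00 = 6.4528.
Q_H = COP_HP · W = 6.4528 × 162 = 1045 kW.

Q̇_H ≈ 1045 kW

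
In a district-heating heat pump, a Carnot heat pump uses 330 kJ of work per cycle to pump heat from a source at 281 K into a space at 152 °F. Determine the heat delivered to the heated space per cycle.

T_H = 152 °F → (152 − 32) × 5/9 = 66.67 °C = 339.82 K.
COP_HP = T_H/(T_H − T_C) = 339.82/58.82 = 5.7776.
Q_H = COP_HP · W = 5.7776 × 330 = 1910 kJ.

Q_H ≈ 1910 kJ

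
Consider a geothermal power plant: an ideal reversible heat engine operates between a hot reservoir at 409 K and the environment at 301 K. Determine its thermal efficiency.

η ≈ 0.264

Carnot efficiency: η = 1 − T_C/T_H = 1 − 301.00/409.00 = 0.264.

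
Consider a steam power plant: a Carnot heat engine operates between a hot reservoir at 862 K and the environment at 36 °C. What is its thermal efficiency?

η ≈ 0.641

T_C = 36 °C → 36 + 273.15 = 309.15 K.
Carnot efficiency: η = 1 − T_C/T_H = 1 − 309.15/862.00 = 0.641.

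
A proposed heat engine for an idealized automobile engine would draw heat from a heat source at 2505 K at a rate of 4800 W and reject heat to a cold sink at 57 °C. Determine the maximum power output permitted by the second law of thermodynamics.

T_C = 57 °C → 57 + 273.15 = 330.15 K.
The upper bound on efficiency is η_max = 1 − T_C/T_H = 1 − 330.15/2505.00 = 0.8682.
W_max = η_max · Q_H = 0.8682 × 4800 = 4167 W.

Ẇ_max ≈ 4167 W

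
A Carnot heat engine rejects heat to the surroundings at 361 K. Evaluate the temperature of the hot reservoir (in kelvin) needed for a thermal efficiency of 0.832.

From η = 1 − T_C/T_H, solving for T_H gives T_H = T_C/(1 − η) = 361.00/(1 − 0.832) = 2149 K.

T_H ≈ 2149 K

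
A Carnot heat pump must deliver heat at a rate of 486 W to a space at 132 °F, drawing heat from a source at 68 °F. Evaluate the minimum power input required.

Ẇ_in ≈ 52.57 W

T_H = 132 °F → (132 − 32) × 5/9 = 55.56 °C = 328.71 K.
T_C = 68 °F → (68 − 32) × 5/9 = 20.00 °C = 293.15 K.
Reversible heating COP: COP_HP = T_H/(T_H − T_C) = 328.71/35.56 = 9.2448.
W = Q_H/COP_HP = 486/9.2448 = 52.57 W.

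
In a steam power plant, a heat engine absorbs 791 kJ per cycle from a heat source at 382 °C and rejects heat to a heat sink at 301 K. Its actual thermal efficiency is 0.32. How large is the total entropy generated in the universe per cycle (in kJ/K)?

ΔS_univ ≈ 0.580 kJ/K

T_H = 382 °C → 382 + 273.15 = 655.15 K.
W = η·Q_H = 0.32 × 791 = 253.1 kJ, so Q_C = Q_H − W = 537.9 kJ.
Reservoir entropy changes: ΔS_H = −Q_H/T_H = −791/655.15 = -1.207 kJ/K and ΔS_C = +Q_C/T_C = 537.9/301.00 = 1.787 kJ/K.
ΔS_univ = −Q_H/T_H + Q_C/T_C = 0.580 kJ/K (> 0, since η = 0.32 < η_Carnot = 0.541).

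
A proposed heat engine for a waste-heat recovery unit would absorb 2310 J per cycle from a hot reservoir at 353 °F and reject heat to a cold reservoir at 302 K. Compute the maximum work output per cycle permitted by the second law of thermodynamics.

T_H = 353 °F → (353 − 32) × 5/9 = 178.33 °C = 451.48 K.
By the Carnot theorem, η_max = 1 − T_C/T_H = 1 − 302.00/451.48 = 0.3311.
W_max = η_max · Q_H = 0.3311 × 2310 = 765 J.

W_max ≈ 765 J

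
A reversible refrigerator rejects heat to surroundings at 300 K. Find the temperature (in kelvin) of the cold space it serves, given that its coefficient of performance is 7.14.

T_C ≈ 263 K

COP_R = T_C/(T_H − T_C) ⇒ T_C = T_H·COP_R/(1 + COP_R) = 300.00 × 7.14/(1 + 7.14) = 263 K.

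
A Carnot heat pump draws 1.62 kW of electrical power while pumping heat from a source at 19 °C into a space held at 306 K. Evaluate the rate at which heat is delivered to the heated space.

T_C = 19 °C → 19 + 273.15 = 292.15 K.
For a reversible heat pump, COP_HP = T_H/(T_H − T_C) = 306.00/13.85 = 22.0939.
Q_H = COP_HP · W = 22.0939 × 1.62 = 35.79 kW.

Q̇_H ≈ 35.79 kW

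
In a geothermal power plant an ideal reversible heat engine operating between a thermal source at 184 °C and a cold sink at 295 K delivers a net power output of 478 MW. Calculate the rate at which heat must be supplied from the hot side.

T_H = 184 °C → 184 + 273.15 = 457.15 K.
Carnot efficiency: η = 1 − T_C/T_H = 1 − 295.00/457.15 = 0.3547.
Q_H = W/η = 478/0.3547 = 1350 MW.

Q̇_H ≈ 1350 MW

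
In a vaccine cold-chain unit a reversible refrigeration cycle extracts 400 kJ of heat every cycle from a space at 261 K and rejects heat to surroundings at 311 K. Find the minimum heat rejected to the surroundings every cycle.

For a reversible cycle Q_H/Q_C = T_H/T_C, so Q_H = Q_C·T_H/T_C = 400 × 311.00/261.00 = 476.6 kJ.

Q_H ≈ 476.6 kJ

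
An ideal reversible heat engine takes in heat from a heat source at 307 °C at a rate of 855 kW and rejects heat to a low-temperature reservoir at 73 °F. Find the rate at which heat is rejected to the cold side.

Q̇_C ≈ 436.1 kW

T_H = 307 °C → 307 + 273.15 = 580.15 K.
T_C = 73 °F → (73 − 32) × 5/9 = 22.78 °C = 295.93 K.
Since the cycle is reversible, η = 1 − T_C/T_H = 1 − 295.93/580.15 = 0.4899.
For a reversible cycle Q_C/Q_H = T_C/T_H, so Q_C = 855 × 295.93/580.15 = 436.1 kW.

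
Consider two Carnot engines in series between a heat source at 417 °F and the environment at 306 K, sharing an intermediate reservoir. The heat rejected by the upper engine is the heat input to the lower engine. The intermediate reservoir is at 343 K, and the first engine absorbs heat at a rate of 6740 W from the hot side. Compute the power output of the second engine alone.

T_H = 417 °F → (417 − 32) × 5/9 = 213.89 °C = 487.04 K.
Heat entering the second stage: Q_m = Q_H·(T_m/T_H) = 6740 × 343.00/487.04 = 4747 W.
Second-stage efficiency η₂ = 1 − T_C/T_m = 1 − 306.00/343.00 = 0.1079, so W₂ = η₂·Q_m = 512.0 W.

Ẇ₂ ≈ 512.0 W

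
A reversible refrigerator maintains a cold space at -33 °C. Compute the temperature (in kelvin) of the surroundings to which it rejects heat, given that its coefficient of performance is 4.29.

T_C = -33 °C → -33 + 273.15 = 240.15 K.
COP_R = T_C/(T_H − T_C) ⇒ T_H = T_C·(1 + 1/COP_R) = 240.15 × (1 + 1/4.29) = 296 K.

T_H ≈ 296 K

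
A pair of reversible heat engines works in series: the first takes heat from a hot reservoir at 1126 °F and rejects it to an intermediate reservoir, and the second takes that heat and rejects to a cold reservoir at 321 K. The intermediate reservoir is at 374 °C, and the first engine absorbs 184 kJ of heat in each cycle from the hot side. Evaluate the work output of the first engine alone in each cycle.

T_H = 1126 °F → (1126 − 32) × 5/9 = 607.78 °C = 880.93 K.
T_m = 374 °C → 374 + 273.15 = 647.15 K.
First-stage efficiency η₁ = 1 − T_m/T_H = 1 − 647.15/880.93 = 0.2654.
W₁ = η₁·Q_H = 0.2654 × 184 = 48.8 kJ.

W₁ ≈ 48.8 kJ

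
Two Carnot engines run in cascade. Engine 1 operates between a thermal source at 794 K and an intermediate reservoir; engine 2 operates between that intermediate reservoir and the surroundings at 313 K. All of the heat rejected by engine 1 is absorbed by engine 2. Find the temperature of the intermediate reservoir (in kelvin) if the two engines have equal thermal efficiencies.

T_m ≈ 498.5 K

Equal efficiencies require 1 − T_m/T_H = 1 − T_C/T_m, i.e. T_m/T_H = T_C/T_m, so T_m = √(T_H·T_C) = √(794.00 × 313.00) = 498.5 K.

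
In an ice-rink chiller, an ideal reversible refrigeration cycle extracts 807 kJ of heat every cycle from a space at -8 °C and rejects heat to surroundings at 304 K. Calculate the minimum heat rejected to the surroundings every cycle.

T_C = -8 °C → -8 + 273.15 = 265.15 K.
For a reversible cycle Q_H/Q_C = T_H/T_C, so Q_H = Q_C·T_H/T_C = 807 × 304.00/265.15 = 925 kJ.

Q_H ≈ 925 kJ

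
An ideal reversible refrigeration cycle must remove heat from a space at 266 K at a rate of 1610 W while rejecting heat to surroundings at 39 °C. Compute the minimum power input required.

Ẇ_in ≈ 279 W

T_H = 39 °C → 39 + 273.15 = 312.15 K.
Carnot COP: COP_R = T_C/(T_H − T_C) = 266.00/46.15 = 5.7638.
W = Q_C/COP_R = 1610/5.7638 = 279 W.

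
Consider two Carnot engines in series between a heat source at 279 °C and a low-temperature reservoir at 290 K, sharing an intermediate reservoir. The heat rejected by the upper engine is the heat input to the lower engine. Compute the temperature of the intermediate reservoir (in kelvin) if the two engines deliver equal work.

T_H = 279 °C → 279 + 273.15 = 552.15 K.
For reversible stages Q_m = Q_H·(T_m/T_H). Setting W₁ = Q_H(1 − T_m/T_H) equal to W₂ = Q_m(1 − T_C/T_m) = Q_H·(T_m − T_C)/T_H gives T_H − T_m = T_m − T_C, so T_m = (T_H + T_C)/2 = (552.15 + 290.00)/2 = 421 K.

T_m ≈ 421 K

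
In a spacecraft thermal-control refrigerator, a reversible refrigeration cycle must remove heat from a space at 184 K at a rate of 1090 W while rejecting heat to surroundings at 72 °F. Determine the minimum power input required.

Ẇ_in ≈ 660 W

T_H = 72 °F → (72 − 32) × 5/9 = 22.22 °C = 295.37 K.
COP_R = T_C/(T_H − T_C) = 184.00/111.37 = 1.6521.
W = Q_C/COP_R = 1090/1.6521 = 660 W.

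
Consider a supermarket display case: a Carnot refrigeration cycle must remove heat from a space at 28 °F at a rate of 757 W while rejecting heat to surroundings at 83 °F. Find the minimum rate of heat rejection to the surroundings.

T_H = 83 °F → (83 − 32) × 5/9 = 28.33 °C = 301.48 K.
T_C = 28 °F → (28 − 32) × 5/9 = -2.22 °C = 270.93 K.
For a reversible cycle Q_H/Q_C = T_H/T_C, so Q_H = Q_C·T_H/T_C = 757 × 301.48/270.93 = 842 W.

Q̇_H ≈ 842 W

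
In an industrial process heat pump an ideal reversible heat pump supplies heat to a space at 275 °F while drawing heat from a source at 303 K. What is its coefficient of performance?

T_H = 275 °F → (275 − 32) × 5/9 = 135.00 °C = 408.15 K.
COP_HP = T_H/(T_H − T_C) = 408.15/(408.15 − 303.00) = 3.882.

COP_HP ≈ 3.882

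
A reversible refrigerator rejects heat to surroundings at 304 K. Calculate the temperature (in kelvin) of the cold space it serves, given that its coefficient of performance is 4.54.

T_C ≈ 249.1 K

COP_R = T_C/(T_H − T_C) ⇒ T_C = T_H·COP_R/(1 + COP_R) = 304.00 × 4.54/(1 + 4.54) = 249.1 K.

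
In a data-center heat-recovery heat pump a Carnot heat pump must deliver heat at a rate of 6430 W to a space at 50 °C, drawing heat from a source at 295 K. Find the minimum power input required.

Ẇ_in ≈ 560 W

T_H = 50 °C → 50 + 273.15 = 323.15 K.
The Carnot heat-pump COP is COP_HP = T_H/(T_H − T_C) = 323.15/28.15 = 11.4796.
W = Q_H/COP_HP = 6430/11.4796 = 560 W.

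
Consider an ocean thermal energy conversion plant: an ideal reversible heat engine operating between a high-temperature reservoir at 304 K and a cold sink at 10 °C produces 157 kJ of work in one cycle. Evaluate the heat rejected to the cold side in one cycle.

T_C = 10 °C → 10 + 273.15 = 283.15 K.
η_rev = 1 − T_C/T_H = 1 − 283.15/304.00 = 0.0686.
Since Q_C/Q_H = T_C/T_H and Q_H = W/η, Q_C = W·T_C/(T_H − T_C) = 157 × 283.15/20.85 = 2132 kJ.

Q_C ≈ 2132 kJ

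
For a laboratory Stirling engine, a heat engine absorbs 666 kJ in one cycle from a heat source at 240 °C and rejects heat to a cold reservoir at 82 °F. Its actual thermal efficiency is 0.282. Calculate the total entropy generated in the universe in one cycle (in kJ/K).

T_H = 240 °C → 240 + 273.15 = 513.15 K.
T_C = 82 °F → (82 − 32) × 5/9 = 27.78 °C = 300.93 K.
W = η·Q_H = 0.282 × 666 = 187.8 kJ, so Q_C = Q_H − W = 478.2 kJ.
Reservoir entropy changes: ΔS_H = −Q_H/T_H = −666/513.15 = -1.298 kJ/K and ΔS_C = +Q_C/T_C = 478.2/300.93 = 1.589 kJ/K.
ΔS_univ = −Q_H/T_H + Q_C/T_C = 0.291 kJ/K (> 0, since η = 0.282 < η_Carnot = 0.414).

ΔS_univ ≈ 0.291 kJ/K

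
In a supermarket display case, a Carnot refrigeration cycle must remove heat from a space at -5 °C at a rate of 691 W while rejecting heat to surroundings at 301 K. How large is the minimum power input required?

Ẇ_in ≈ 84.7 W

T_C = -5 °C → -5 + 273.15 = 268.15 K.
COP_R = T_C/(T_H − T_C) = 268.15/32.85 = 8.1629.
W = Q_C/COP_R = 691/8.1629 = 84.7 W.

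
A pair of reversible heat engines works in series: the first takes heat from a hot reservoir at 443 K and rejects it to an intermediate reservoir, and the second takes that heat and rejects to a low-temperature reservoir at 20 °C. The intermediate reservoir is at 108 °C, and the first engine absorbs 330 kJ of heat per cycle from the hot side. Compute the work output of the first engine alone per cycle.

W₁ ≈ 46.1 kJ

T_C = 20 °C → 20 + 273.15 = 293.15 K.
T_m = 108 °C → 108 + 273.15 = 381.15 K.
First-stage efficiency η₁ = 1 − T_m/T_H = 1 − 381.15/443.00 = 0.1396.
W₁ = η₁·Q_H = 0.1396 × 330 = 46.1 kJ.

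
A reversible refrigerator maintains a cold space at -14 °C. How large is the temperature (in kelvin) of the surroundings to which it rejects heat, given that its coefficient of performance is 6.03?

T_C = -14 °C → -14 + 273.15 = 259.15 K.
COP_R = T_C/(T_H − T_C) ⇒ T_H = T_C·(1 + 1/COP_R) = 259.15 × (1 + 1/6.03) = 302 K.

T_H ≈ 302 K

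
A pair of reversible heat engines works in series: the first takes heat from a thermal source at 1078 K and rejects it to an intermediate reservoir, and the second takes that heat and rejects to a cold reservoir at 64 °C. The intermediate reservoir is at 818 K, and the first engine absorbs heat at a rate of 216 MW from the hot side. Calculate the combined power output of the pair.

Ẇ_total ≈ 148 MW

T_C = 64 °C → 64 + 273.15 = 337.15 K.
Two reversible stages in series are equivalent to a single Carnot engine between T_H and T_C, so η_total = 1 − T_C/T_H = 1 − 337.15/1078.00 = 0.6872.
W_total = η_total · Q_H = 0.6872 × 216 = 148 MW.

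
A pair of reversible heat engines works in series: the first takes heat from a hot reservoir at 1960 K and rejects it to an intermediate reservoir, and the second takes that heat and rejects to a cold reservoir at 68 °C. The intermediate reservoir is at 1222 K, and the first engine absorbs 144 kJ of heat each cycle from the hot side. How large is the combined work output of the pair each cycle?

W_total ≈ 118.9 kJ

T_C = 68 °C → 68 + 273.15 = 341.15 K.
Two reversible stages in series are equivalent to a single Carnot engine between T_H and T_C, so η_total = 1 − T_C/T_H = 1 − 341.15/1960.00 = 0.8259.
W_total = η_total · Q_H = 0.8259 × 144 = 118.9 kJ.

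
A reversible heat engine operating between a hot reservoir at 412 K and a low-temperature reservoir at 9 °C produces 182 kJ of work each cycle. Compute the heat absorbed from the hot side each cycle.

T_C = 9 °C → 9 + 273.15 = 282.15 K.
η_rev = 1 − T_C/T_H = 1 − 282.15/412.00 = 0.3152.
Q_H = W/η = 182/0.3152 = 577 kJ.

Q_H ≈ 577 kJ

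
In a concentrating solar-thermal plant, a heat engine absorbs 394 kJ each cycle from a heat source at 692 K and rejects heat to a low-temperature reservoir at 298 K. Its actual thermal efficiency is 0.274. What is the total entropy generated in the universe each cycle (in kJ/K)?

ΔS_univ ≈ 0.391 kJ/K

W = η·Q_H = 0.274 × 394 = 108.0 kJ, so Q_C = Q_H − W = 286.0 kJ.
The hot reservoir loses entropy Q_H/T_H = 394/692.00 = 0.5694 kJ/K; the cold reservoir gains Q_C/T_C = 286.0/298.00 = 0.9599 kJ/K.
ΔS_univ = −Q_H/T_H + Q_C/T_C = 0.391 kJ/K (> 0, since η = 0.274 < η_Carnot = 0.569).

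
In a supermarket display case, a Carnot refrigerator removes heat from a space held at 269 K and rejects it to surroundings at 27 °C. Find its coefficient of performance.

T_H = 27 °C → 27 + 273.15 = 300.15 K.
For a reversible refrigerator, COP_R = T_C/(T_H − T_C) = 269.00/(300.15 − 269.00) = 8.64.

COP_R ≈ 8.64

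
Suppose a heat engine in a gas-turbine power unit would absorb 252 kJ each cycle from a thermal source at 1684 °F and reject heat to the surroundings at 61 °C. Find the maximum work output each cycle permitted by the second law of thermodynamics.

W_max ≈ 181 kJ

T_H = 1684 °F → (1684 − 32) × 5/9 = 917.78 °C = 1190.93 K.
T_C = 61 °C → 61 + 273.15 = 334.15 K.
No engine can exceed the Carnot limit: η_max = 1 − T_C/T_H = 1 − 334.15/1190.93 = 0.7194.
W_max = η_max · Q_H = 0.7194 × 252 = 181 kJ.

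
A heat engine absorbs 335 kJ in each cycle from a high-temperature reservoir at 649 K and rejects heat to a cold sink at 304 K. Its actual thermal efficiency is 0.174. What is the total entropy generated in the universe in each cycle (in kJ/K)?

W = η·Q_H = 0.174 × 335 = 58.29 kJ, so Q_C = Q_H − W = 276.7 kJ.
Entropy balance on the reservoirs: −Q_H/T_H = -0.5162 kJ/K, +Q_C/T_C = 0.9102 kJ/K.
ΔS_univ = −Q_H/T_H + Q_C/T_C = 0.394 kJ/K (> 0, since η = 0.174 < η_Carnot = 0.532).

ΔS_univ ≈ 0.394 kJ/K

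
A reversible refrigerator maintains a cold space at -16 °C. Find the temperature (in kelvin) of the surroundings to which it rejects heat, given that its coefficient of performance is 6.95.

T_C = -16 °C → -16 + 273.15 = 257.15 K.
COP_R = T_C/(T_H − T_C) ⇒ T_H = T_C·(1 + 1/COP_R) = 257.15 × (1 + 1/6.95) = 294 K.

T_H ≈ 294 K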